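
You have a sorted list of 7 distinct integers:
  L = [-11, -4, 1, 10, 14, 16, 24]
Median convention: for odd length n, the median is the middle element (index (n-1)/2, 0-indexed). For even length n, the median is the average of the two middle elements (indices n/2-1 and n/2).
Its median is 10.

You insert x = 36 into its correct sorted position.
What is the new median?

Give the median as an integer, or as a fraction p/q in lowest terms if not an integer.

Answer: 12

Derivation:
Old list (sorted, length 7): [-11, -4, 1, 10, 14, 16, 24]
Old median = 10
Insert x = 36
Old length odd (7). Middle was index 3 = 10.
New length even (8). New median = avg of two middle elements.
x = 36: 7 elements are < x, 0 elements are > x.
New sorted list: [-11, -4, 1, 10, 14, 16, 24, 36]
New median = 12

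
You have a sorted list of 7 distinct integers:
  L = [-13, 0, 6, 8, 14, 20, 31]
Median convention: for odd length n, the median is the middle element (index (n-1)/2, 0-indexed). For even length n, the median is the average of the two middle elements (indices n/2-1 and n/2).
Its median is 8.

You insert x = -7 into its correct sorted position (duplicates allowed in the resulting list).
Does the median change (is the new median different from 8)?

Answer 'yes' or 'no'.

Old median = 8
Insert x = -7
New median = 7
Changed? yes

Answer: yes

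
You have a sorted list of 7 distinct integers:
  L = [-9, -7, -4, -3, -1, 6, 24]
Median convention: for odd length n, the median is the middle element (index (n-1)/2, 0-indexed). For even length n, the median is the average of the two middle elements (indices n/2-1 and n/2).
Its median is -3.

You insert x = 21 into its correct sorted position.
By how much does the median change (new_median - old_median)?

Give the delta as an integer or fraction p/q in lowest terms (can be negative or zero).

Answer: 1

Derivation:
Old median = -3
After inserting x = 21: new sorted = [-9, -7, -4, -3, -1, 6, 21, 24]
New median = -2
Delta = -2 - -3 = 1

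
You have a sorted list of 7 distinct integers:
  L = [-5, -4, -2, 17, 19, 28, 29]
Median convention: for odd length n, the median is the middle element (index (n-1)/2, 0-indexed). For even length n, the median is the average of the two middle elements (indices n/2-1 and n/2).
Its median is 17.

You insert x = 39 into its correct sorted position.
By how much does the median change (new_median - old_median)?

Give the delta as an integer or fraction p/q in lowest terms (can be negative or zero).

Old median = 17
After inserting x = 39: new sorted = [-5, -4, -2, 17, 19, 28, 29, 39]
New median = 18
Delta = 18 - 17 = 1

Answer: 1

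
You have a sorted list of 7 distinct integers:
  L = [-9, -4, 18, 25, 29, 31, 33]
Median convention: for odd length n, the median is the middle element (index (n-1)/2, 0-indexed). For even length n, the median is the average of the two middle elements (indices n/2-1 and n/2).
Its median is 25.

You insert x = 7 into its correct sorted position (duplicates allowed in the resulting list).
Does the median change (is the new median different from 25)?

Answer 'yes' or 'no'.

Old median = 25
Insert x = 7
New median = 43/2
Changed? yes

Answer: yes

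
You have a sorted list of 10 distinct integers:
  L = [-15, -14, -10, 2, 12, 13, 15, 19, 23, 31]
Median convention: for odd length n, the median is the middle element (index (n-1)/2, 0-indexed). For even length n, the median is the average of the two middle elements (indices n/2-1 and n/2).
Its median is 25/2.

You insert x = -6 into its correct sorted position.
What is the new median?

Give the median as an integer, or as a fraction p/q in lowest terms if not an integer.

Old list (sorted, length 10): [-15, -14, -10, 2, 12, 13, 15, 19, 23, 31]
Old median = 25/2
Insert x = -6
Old length even (10). Middle pair: indices 4,5 = 12,13.
New length odd (11). New median = single middle element.
x = -6: 3 elements are < x, 7 elements are > x.
New sorted list: [-15, -14, -10, -6, 2, 12, 13, 15, 19, 23, 31]
New median = 12

Answer: 12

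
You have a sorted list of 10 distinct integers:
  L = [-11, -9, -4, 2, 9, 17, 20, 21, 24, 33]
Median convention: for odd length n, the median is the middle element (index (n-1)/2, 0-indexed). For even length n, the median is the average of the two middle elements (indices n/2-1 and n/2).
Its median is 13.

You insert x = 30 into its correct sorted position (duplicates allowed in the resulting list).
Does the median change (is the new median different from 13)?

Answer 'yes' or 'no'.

Old median = 13
Insert x = 30
New median = 17
Changed? yes

Answer: yes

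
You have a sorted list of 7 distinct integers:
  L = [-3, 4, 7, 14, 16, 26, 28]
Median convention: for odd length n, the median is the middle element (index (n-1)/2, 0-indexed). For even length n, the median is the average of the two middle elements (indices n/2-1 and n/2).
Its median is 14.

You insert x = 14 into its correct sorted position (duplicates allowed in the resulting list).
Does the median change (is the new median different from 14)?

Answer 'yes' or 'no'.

Old median = 14
Insert x = 14
New median = 14
Changed? no

Answer: no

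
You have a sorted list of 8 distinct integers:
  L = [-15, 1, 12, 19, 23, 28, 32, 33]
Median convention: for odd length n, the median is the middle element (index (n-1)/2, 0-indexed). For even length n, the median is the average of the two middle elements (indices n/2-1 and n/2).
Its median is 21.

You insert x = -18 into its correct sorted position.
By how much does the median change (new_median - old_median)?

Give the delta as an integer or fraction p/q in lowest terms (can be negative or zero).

Answer: -2

Derivation:
Old median = 21
After inserting x = -18: new sorted = [-18, -15, 1, 12, 19, 23, 28, 32, 33]
New median = 19
Delta = 19 - 21 = -2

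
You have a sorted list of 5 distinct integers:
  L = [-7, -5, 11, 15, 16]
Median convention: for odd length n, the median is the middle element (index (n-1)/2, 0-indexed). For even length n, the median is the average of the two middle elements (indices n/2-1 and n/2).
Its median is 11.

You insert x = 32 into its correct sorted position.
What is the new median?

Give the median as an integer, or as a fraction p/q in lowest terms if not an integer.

Answer: 13

Derivation:
Old list (sorted, length 5): [-7, -5, 11, 15, 16]
Old median = 11
Insert x = 32
Old length odd (5). Middle was index 2 = 11.
New length even (6). New median = avg of two middle elements.
x = 32: 5 elements are < x, 0 elements are > x.
New sorted list: [-7, -5, 11, 15, 16, 32]
New median = 13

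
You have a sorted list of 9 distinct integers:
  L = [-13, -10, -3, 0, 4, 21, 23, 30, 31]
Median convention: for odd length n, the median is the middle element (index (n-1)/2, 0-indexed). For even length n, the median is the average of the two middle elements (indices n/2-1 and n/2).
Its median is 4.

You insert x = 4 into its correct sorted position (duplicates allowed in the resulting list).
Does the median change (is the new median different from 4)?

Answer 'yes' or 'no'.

Old median = 4
Insert x = 4
New median = 4
Changed? no

Answer: no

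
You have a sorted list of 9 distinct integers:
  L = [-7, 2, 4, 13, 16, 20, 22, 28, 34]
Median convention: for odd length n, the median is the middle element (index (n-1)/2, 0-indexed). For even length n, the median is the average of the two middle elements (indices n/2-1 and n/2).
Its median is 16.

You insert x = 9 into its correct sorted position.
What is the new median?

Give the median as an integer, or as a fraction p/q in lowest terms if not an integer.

Answer: 29/2

Derivation:
Old list (sorted, length 9): [-7, 2, 4, 13, 16, 20, 22, 28, 34]
Old median = 16
Insert x = 9
Old length odd (9). Middle was index 4 = 16.
New length even (10). New median = avg of two middle elements.
x = 9: 3 elements are < x, 6 elements are > x.
New sorted list: [-7, 2, 4, 9, 13, 16, 20, 22, 28, 34]
New median = 29/2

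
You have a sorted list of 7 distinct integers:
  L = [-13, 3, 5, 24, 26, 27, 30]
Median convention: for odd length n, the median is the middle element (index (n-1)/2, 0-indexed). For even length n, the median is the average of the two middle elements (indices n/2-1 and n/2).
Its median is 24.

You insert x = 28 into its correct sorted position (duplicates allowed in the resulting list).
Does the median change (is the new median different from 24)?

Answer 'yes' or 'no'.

Answer: yes

Derivation:
Old median = 24
Insert x = 28
New median = 25
Changed? yes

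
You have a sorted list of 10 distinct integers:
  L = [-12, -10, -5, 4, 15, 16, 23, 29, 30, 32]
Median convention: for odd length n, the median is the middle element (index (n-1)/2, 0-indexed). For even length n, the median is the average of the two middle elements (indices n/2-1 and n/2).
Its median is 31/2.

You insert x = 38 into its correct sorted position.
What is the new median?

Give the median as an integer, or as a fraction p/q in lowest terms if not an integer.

Answer: 16

Derivation:
Old list (sorted, length 10): [-12, -10, -5, 4, 15, 16, 23, 29, 30, 32]
Old median = 31/2
Insert x = 38
Old length even (10). Middle pair: indices 4,5 = 15,16.
New length odd (11). New median = single middle element.
x = 38: 10 elements are < x, 0 elements are > x.
New sorted list: [-12, -10, -5, 4, 15, 16, 23, 29, 30, 32, 38]
New median = 16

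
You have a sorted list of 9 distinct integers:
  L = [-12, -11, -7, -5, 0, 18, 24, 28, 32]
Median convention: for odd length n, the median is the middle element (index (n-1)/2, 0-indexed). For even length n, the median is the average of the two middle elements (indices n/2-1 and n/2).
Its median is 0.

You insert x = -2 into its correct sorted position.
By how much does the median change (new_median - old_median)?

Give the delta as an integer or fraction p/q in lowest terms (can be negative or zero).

Answer: -1

Derivation:
Old median = 0
After inserting x = -2: new sorted = [-12, -11, -7, -5, -2, 0, 18, 24, 28, 32]
New median = -1
Delta = -1 - 0 = -1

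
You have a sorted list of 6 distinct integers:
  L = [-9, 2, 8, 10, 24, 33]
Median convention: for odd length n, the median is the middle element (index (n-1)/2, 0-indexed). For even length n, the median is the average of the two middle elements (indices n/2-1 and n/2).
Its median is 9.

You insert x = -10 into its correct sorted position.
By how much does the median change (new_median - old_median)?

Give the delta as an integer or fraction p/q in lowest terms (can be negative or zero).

Answer: -1

Derivation:
Old median = 9
After inserting x = -10: new sorted = [-10, -9, 2, 8, 10, 24, 33]
New median = 8
Delta = 8 - 9 = -1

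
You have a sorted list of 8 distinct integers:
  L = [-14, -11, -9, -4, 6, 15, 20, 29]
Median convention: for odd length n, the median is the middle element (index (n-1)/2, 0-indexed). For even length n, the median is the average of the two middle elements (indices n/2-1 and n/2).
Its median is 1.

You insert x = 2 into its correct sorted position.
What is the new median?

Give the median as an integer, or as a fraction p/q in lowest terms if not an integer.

Answer: 2

Derivation:
Old list (sorted, length 8): [-14, -11, -9, -4, 6, 15, 20, 29]
Old median = 1
Insert x = 2
Old length even (8). Middle pair: indices 3,4 = -4,6.
New length odd (9). New median = single middle element.
x = 2: 4 elements are < x, 4 elements are > x.
New sorted list: [-14, -11, -9, -4, 2, 6, 15, 20, 29]
New median = 2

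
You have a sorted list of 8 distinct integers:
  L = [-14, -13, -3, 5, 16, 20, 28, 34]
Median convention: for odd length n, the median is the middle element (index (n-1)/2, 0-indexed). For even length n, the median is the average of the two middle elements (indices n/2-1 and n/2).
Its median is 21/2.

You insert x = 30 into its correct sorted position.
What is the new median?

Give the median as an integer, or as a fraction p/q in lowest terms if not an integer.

Answer: 16

Derivation:
Old list (sorted, length 8): [-14, -13, -3, 5, 16, 20, 28, 34]
Old median = 21/2
Insert x = 30
Old length even (8). Middle pair: indices 3,4 = 5,16.
New length odd (9). New median = single middle element.
x = 30: 7 elements are < x, 1 elements are > x.
New sorted list: [-14, -13, -3, 5, 16, 20, 28, 30, 34]
New median = 16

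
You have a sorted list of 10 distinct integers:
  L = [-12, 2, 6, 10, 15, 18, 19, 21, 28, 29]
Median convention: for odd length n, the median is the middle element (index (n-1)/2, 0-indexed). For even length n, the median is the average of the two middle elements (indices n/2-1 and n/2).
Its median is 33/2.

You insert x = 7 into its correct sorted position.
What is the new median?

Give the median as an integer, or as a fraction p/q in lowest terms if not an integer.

Answer: 15

Derivation:
Old list (sorted, length 10): [-12, 2, 6, 10, 15, 18, 19, 21, 28, 29]
Old median = 33/2
Insert x = 7
Old length even (10). Middle pair: indices 4,5 = 15,18.
New length odd (11). New median = single middle element.
x = 7: 3 elements are < x, 7 elements are > x.
New sorted list: [-12, 2, 6, 7, 10, 15, 18, 19, 21, 28, 29]
New median = 15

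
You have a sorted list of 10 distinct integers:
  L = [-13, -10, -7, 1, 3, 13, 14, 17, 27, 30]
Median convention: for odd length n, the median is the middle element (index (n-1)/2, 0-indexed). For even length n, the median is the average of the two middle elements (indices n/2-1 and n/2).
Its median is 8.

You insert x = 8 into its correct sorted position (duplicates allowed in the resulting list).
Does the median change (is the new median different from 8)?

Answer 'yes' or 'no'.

Answer: no

Derivation:
Old median = 8
Insert x = 8
New median = 8
Changed? no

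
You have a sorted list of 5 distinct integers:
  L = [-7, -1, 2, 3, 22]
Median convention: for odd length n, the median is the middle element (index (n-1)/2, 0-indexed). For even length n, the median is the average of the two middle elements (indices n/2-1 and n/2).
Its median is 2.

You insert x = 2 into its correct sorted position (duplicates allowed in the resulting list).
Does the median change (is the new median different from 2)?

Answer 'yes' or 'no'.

Answer: no

Derivation:
Old median = 2
Insert x = 2
New median = 2
Changed? no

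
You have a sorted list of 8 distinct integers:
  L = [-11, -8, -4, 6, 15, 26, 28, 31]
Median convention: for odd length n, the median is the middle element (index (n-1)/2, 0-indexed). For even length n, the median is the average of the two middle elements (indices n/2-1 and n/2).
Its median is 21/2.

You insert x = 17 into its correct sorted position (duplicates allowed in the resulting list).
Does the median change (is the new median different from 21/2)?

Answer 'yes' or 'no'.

Answer: yes

Derivation:
Old median = 21/2
Insert x = 17
New median = 15
Changed? yes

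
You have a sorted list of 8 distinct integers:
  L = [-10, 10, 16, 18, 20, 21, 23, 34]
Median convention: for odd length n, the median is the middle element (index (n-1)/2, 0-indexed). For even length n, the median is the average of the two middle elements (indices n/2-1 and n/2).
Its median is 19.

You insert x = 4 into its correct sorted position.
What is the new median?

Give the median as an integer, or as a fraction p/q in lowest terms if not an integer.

Answer: 18

Derivation:
Old list (sorted, length 8): [-10, 10, 16, 18, 20, 21, 23, 34]
Old median = 19
Insert x = 4
Old length even (8). Middle pair: indices 3,4 = 18,20.
New length odd (9). New median = single middle element.
x = 4: 1 elements are < x, 7 elements are > x.
New sorted list: [-10, 4, 10, 16, 18, 20, 21, 23, 34]
New median = 18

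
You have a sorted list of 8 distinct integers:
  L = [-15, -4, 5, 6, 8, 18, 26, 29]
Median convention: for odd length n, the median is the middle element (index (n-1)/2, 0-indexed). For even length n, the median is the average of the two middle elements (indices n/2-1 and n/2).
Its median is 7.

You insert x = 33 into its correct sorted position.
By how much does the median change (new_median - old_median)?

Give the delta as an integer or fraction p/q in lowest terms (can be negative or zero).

Old median = 7
After inserting x = 33: new sorted = [-15, -4, 5, 6, 8, 18, 26, 29, 33]
New median = 8
Delta = 8 - 7 = 1

Answer: 1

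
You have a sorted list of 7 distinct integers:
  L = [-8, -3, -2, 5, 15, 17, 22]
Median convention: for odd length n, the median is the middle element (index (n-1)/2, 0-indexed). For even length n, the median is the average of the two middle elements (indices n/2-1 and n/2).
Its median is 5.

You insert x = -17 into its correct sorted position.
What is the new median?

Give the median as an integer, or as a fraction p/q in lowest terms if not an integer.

Old list (sorted, length 7): [-8, -3, -2, 5, 15, 17, 22]
Old median = 5
Insert x = -17
Old length odd (7). Middle was index 3 = 5.
New length even (8). New median = avg of two middle elements.
x = -17: 0 elements are < x, 7 elements are > x.
New sorted list: [-17, -8, -3, -2, 5, 15, 17, 22]
New median = 3/2

Answer: 3/2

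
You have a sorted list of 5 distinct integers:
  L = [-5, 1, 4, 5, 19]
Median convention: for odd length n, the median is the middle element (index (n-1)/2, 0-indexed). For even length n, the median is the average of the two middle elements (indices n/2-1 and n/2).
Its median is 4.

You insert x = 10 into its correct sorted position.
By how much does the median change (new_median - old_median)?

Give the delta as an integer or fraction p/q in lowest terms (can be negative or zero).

Old median = 4
After inserting x = 10: new sorted = [-5, 1, 4, 5, 10, 19]
New median = 9/2
Delta = 9/2 - 4 = 1/2

Answer: 1/2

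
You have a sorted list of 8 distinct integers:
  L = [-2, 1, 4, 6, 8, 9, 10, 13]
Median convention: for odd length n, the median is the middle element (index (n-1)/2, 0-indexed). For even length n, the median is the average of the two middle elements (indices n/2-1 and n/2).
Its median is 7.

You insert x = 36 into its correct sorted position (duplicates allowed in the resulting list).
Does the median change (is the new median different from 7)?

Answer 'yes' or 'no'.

Answer: yes

Derivation:
Old median = 7
Insert x = 36
New median = 8
Changed? yes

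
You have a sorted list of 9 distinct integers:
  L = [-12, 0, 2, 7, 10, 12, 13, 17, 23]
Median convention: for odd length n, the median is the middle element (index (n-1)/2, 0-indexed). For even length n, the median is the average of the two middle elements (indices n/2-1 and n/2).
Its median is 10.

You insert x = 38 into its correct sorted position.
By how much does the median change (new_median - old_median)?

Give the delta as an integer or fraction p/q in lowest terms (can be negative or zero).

Answer: 1

Derivation:
Old median = 10
After inserting x = 38: new sorted = [-12, 0, 2, 7, 10, 12, 13, 17, 23, 38]
New median = 11
Delta = 11 - 10 = 1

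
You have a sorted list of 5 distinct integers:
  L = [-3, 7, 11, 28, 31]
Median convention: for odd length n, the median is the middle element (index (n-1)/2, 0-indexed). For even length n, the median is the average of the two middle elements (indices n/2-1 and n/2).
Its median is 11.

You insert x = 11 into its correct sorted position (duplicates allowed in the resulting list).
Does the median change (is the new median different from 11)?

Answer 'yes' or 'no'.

Answer: no

Derivation:
Old median = 11
Insert x = 11
New median = 11
Changed? no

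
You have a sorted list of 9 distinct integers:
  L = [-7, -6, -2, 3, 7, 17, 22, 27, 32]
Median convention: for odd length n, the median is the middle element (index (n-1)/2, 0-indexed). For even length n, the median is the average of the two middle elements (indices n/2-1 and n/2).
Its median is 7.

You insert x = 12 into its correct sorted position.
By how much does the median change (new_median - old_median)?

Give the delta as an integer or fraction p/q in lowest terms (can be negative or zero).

Old median = 7
After inserting x = 12: new sorted = [-7, -6, -2, 3, 7, 12, 17, 22, 27, 32]
New median = 19/2
Delta = 19/2 - 7 = 5/2

Answer: 5/2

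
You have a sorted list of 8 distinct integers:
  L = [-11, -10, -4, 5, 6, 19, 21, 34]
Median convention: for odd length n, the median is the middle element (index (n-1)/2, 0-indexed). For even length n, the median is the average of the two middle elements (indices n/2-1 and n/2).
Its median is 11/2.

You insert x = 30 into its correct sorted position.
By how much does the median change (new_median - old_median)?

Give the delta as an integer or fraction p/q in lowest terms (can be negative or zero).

Old median = 11/2
After inserting x = 30: new sorted = [-11, -10, -4, 5, 6, 19, 21, 30, 34]
New median = 6
Delta = 6 - 11/2 = 1/2

Answer: 1/2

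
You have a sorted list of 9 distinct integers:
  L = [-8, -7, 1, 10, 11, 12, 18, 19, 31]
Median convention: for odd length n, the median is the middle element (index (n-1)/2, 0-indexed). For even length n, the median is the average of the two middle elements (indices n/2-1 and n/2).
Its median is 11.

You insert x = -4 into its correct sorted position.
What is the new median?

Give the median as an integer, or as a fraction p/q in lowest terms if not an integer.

Old list (sorted, length 9): [-8, -7, 1, 10, 11, 12, 18, 19, 31]
Old median = 11
Insert x = -4
Old length odd (9). Middle was index 4 = 11.
New length even (10). New median = avg of two middle elements.
x = -4: 2 elements are < x, 7 elements are > x.
New sorted list: [-8, -7, -4, 1, 10, 11, 12, 18, 19, 31]
New median = 21/2

Answer: 21/2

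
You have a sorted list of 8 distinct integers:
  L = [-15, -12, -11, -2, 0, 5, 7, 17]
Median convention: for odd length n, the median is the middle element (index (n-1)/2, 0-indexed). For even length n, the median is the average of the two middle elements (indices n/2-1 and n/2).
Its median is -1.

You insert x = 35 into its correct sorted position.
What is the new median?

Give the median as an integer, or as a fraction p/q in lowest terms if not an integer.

Answer: 0

Derivation:
Old list (sorted, length 8): [-15, -12, -11, -2, 0, 5, 7, 17]
Old median = -1
Insert x = 35
Old length even (8). Middle pair: indices 3,4 = -2,0.
New length odd (9). New median = single middle element.
x = 35: 8 elements are < x, 0 elements are > x.
New sorted list: [-15, -12, -11, -2, 0, 5, 7, 17, 35]
New median = 0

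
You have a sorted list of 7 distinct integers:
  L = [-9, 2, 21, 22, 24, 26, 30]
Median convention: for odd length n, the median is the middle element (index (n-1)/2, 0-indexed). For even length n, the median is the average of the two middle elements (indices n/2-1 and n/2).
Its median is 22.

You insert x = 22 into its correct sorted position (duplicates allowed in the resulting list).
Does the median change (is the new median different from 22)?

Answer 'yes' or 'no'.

Old median = 22
Insert x = 22
New median = 22
Changed? no

Answer: no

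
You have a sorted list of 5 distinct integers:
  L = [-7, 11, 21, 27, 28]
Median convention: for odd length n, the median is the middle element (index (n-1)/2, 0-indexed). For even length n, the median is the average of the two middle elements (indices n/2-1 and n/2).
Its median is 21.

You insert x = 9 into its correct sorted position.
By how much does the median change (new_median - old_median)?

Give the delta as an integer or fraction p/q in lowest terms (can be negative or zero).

Answer: -5

Derivation:
Old median = 21
After inserting x = 9: new sorted = [-7, 9, 11, 21, 27, 28]
New median = 16
Delta = 16 - 21 = -5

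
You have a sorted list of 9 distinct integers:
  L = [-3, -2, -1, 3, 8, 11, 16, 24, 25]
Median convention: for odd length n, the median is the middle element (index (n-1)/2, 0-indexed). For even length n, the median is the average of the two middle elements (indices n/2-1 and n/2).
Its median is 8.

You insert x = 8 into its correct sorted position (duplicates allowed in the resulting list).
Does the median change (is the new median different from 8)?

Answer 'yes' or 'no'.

Old median = 8
Insert x = 8
New median = 8
Changed? no

Answer: no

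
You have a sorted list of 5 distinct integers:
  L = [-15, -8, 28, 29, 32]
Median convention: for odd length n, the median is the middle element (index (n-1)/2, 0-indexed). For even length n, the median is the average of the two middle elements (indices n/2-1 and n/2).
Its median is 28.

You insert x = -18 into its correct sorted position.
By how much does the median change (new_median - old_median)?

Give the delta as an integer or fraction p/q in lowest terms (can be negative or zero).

Answer: -18

Derivation:
Old median = 28
After inserting x = -18: new sorted = [-18, -15, -8, 28, 29, 32]
New median = 10
Delta = 10 - 28 = -18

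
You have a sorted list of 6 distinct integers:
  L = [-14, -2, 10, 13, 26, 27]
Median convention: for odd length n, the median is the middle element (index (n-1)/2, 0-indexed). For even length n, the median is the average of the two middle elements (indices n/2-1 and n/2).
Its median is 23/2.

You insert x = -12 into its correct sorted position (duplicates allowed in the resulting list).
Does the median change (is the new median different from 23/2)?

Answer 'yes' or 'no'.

Old median = 23/2
Insert x = -12
New median = 10
Changed? yes

Answer: yes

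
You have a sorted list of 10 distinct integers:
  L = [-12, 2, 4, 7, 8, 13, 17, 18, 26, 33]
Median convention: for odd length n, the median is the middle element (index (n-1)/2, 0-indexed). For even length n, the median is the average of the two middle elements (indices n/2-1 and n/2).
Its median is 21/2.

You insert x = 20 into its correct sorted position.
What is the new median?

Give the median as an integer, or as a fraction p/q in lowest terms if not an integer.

Answer: 13

Derivation:
Old list (sorted, length 10): [-12, 2, 4, 7, 8, 13, 17, 18, 26, 33]
Old median = 21/2
Insert x = 20
Old length even (10). Middle pair: indices 4,5 = 8,13.
New length odd (11). New median = single middle element.
x = 20: 8 elements are < x, 2 elements are > x.
New sorted list: [-12, 2, 4, 7, 8, 13, 17, 18, 20, 26, 33]
New median = 13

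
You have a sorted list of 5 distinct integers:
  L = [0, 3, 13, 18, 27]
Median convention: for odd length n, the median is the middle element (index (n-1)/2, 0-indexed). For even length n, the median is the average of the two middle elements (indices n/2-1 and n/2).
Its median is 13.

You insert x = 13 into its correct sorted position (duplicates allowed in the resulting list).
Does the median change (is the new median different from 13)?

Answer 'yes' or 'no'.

Old median = 13
Insert x = 13
New median = 13
Changed? no

Answer: no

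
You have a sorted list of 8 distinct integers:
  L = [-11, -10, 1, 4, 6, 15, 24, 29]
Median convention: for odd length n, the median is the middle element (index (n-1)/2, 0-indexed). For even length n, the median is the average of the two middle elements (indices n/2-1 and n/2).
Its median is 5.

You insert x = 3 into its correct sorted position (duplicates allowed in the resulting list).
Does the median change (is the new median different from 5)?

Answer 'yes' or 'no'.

Old median = 5
Insert x = 3
New median = 4
Changed? yes

Answer: yes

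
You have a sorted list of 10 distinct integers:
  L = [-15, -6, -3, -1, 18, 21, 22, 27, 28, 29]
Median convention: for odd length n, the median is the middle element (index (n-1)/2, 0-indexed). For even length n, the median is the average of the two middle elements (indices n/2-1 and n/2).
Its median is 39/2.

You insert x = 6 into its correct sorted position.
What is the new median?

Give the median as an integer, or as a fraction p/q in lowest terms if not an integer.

Old list (sorted, length 10): [-15, -6, -3, -1, 18, 21, 22, 27, 28, 29]
Old median = 39/2
Insert x = 6
Old length even (10). Middle pair: indices 4,5 = 18,21.
New length odd (11). New median = single middle element.
x = 6: 4 elements are < x, 6 elements are > x.
New sorted list: [-15, -6, -3, -1, 6, 18, 21, 22, 27, 28, 29]
New median = 18

Answer: 18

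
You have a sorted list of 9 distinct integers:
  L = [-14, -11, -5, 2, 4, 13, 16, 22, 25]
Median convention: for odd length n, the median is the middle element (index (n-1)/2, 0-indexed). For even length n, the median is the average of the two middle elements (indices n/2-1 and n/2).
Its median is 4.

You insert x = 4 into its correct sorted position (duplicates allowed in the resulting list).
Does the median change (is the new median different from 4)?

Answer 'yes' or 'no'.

Old median = 4
Insert x = 4
New median = 4
Changed? no

Answer: no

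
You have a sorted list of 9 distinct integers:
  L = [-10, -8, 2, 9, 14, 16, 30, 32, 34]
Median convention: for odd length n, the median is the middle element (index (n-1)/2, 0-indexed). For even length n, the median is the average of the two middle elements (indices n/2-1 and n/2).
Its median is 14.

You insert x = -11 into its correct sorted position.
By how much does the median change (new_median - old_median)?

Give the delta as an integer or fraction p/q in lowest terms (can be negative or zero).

Answer: -5/2

Derivation:
Old median = 14
After inserting x = -11: new sorted = [-11, -10, -8, 2, 9, 14, 16, 30, 32, 34]
New median = 23/2
Delta = 23/2 - 14 = -5/2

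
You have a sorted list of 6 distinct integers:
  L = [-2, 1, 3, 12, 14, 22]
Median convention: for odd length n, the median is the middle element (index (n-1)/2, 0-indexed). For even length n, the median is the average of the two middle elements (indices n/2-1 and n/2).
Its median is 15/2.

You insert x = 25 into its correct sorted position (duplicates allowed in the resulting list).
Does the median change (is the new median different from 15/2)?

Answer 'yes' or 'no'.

Old median = 15/2
Insert x = 25
New median = 12
Changed? yes

Answer: yes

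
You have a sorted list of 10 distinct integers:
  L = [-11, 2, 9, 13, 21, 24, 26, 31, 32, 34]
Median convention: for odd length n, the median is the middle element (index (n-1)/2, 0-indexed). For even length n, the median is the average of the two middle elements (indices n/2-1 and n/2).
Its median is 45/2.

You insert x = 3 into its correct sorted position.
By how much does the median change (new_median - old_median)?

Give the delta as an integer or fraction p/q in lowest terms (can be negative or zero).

Old median = 45/2
After inserting x = 3: new sorted = [-11, 2, 3, 9, 13, 21, 24, 26, 31, 32, 34]
New median = 21
Delta = 21 - 45/2 = -3/2

Answer: -3/2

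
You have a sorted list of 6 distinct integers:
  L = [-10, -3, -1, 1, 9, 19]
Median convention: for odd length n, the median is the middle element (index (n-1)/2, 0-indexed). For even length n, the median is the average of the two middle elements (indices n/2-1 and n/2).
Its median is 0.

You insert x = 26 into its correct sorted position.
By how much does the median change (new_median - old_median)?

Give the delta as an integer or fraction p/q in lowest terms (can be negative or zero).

Answer: 1

Derivation:
Old median = 0
After inserting x = 26: new sorted = [-10, -3, -1, 1, 9, 19, 26]
New median = 1
Delta = 1 - 0 = 1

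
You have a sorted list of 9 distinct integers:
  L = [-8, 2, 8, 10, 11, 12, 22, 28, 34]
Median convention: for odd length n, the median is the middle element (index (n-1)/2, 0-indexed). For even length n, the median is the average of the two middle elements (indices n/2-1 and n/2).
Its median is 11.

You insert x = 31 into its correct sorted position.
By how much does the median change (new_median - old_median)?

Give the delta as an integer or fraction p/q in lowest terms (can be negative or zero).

Old median = 11
After inserting x = 31: new sorted = [-8, 2, 8, 10, 11, 12, 22, 28, 31, 34]
New median = 23/2
Delta = 23/2 - 11 = 1/2

Answer: 1/2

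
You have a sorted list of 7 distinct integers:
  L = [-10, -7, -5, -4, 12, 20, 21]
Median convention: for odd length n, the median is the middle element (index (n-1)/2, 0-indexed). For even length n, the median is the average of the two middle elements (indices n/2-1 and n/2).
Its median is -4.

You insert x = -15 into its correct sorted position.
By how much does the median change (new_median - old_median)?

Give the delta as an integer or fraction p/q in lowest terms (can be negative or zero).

Old median = -4
After inserting x = -15: new sorted = [-15, -10, -7, -5, -4, 12, 20, 21]
New median = -9/2
Delta = -9/2 - -4 = -1/2

Answer: -1/2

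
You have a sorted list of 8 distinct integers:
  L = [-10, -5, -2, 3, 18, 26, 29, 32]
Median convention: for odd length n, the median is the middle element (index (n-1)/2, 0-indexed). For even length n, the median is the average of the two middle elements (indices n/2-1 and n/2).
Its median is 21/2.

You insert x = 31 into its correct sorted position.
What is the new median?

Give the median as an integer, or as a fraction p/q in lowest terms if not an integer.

Answer: 18

Derivation:
Old list (sorted, length 8): [-10, -5, -2, 3, 18, 26, 29, 32]
Old median = 21/2
Insert x = 31
Old length even (8). Middle pair: indices 3,4 = 3,18.
New length odd (9). New median = single middle element.
x = 31: 7 elements are < x, 1 elements are > x.
New sorted list: [-10, -5, -2, 3, 18, 26, 29, 31, 32]
New median = 18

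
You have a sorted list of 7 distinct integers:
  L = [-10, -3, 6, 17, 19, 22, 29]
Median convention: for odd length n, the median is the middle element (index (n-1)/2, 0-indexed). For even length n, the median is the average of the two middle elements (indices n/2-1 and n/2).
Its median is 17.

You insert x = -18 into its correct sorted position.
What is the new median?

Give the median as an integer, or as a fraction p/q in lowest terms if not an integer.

Answer: 23/2

Derivation:
Old list (sorted, length 7): [-10, -3, 6, 17, 19, 22, 29]
Old median = 17
Insert x = -18
Old length odd (7). Middle was index 3 = 17.
New length even (8). New median = avg of two middle elements.
x = -18: 0 elements are < x, 7 elements are > x.
New sorted list: [-18, -10, -3, 6, 17, 19, 22, 29]
New median = 23/2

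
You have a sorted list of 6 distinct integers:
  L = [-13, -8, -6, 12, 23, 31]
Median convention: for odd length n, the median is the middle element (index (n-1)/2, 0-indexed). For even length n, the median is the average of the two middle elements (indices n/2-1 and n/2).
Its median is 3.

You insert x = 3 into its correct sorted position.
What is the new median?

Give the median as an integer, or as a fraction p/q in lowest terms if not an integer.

Answer: 3

Derivation:
Old list (sorted, length 6): [-13, -8, -6, 12, 23, 31]
Old median = 3
Insert x = 3
Old length even (6). Middle pair: indices 2,3 = -6,12.
New length odd (7). New median = single middle element.
x = 3: 3 elements are < x, 3 elements are > x.
New sorted list: [-13, -8, -6, 3, 12, 23, 31]
New median = 3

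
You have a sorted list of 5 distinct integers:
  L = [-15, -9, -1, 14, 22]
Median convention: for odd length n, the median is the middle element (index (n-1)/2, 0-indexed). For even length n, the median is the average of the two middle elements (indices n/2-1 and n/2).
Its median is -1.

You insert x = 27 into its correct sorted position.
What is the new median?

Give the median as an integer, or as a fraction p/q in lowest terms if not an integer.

Answer: 13/2

Derivation:
Old list (sorted, length 5): [-15, -9, -1, 14, 22]
Old median = -1
Insert x = 27
Old length odd (5). Middle was index 2 = -1.
New length even (6). New median = avg of two middle elements.
x = 27: 5 elements are < x, 0 elements are > x.
New sorted list: [-15, -9, -1, 14, 22, 27]
New median = 13/2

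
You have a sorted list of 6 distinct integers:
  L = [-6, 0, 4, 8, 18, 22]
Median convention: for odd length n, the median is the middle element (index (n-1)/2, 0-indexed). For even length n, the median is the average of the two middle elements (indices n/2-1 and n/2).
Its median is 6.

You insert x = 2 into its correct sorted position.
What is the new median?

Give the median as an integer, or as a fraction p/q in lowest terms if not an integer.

Answer: 4

Derivation:
Old list (sorted, length 6): [-6, 0, 4, 8, 18, 22]
Old median = 6
Insert x = 2
Old length even (6). Middle pair: indices 2,3 = 4,8.
New length odd (7). New median = single middle element.
x = 2: 2 elements are < x, 4 elements are > x.
New sorted list: [-6, 0, 2, 4, 8, 18, 22]
New median = 4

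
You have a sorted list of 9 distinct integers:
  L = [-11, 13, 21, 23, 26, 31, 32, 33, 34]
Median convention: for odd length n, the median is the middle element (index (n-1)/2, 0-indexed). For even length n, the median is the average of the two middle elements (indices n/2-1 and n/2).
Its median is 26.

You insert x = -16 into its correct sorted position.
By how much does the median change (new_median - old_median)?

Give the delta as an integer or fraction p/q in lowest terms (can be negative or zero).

Old median = 26
After inserting x = -16: new sorted = [-16, -11, 13, 21, 23, 26, 31, 32, 33, 34]
New median = 49/2
Delta = 49/2 - 26 = -3/2

Answer: -3/2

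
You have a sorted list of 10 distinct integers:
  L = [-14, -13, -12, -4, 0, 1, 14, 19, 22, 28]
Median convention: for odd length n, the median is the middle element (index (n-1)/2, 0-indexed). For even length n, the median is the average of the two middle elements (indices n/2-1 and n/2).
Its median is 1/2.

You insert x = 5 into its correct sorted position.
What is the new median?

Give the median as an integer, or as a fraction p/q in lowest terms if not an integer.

Answer: 1

Derivation:
Old list (sorted, length 10): [-14, -13, -12, -4, 0, 1, 14, 19, 22, 28]
Old median = 1/2
Insert x = 5
Old length even (10). Middle pair: indices 4,5 = 0,1.
New length odd (11). New median = single middle element.
x = 5: 6 elements are < x, 4 elements are > x.
New sorted list: [-14, -13, -12, -4, 0, 1, 5, 14, 19, 22, 28]
New median = 1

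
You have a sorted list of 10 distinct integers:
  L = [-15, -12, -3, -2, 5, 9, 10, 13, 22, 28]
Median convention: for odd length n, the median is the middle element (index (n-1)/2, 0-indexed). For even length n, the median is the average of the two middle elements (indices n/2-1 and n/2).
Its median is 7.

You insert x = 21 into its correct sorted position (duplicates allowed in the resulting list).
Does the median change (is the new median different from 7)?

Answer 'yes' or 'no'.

Answer: yes

Derivation:
Old median = 7
Insert x = 21
New median = 9
Changed? yes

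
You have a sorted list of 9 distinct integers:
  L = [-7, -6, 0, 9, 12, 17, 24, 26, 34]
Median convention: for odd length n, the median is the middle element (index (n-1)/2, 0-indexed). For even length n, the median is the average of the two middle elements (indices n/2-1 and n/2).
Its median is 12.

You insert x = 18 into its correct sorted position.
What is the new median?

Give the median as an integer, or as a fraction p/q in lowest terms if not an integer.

Answer: 29/2

Derivation:
Old list (sorted, length 9): [-7, -6, 0, 9, 12, 17, 24, 26, 34]
Old median = 12
Insert x = 18
Old length odd (9). Middle was index 4 = 12.
New length even (10). New median = avg of two middle elements.
x = 18: 6 elements are < x, 3 elements are > x.
New sorted list: [-7, -6, 0, 9, 12, 17, 18, 24, 26, 34]
New median = 29/2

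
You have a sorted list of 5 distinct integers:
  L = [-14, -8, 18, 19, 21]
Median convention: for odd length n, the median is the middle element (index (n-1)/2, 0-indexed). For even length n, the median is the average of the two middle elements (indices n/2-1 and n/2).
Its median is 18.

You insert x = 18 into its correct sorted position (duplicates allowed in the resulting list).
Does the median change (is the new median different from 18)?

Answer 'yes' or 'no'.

Answer: no

Derivation:
Old median = 18
Insert x = 18
New median = 18
Changed? no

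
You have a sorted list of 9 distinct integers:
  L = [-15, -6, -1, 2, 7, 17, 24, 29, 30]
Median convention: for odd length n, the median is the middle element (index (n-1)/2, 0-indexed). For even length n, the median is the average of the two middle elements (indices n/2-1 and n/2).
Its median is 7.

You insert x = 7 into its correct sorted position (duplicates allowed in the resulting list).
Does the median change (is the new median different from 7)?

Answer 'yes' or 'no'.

Old median = 7
Insert x = 7
New median = 7
Changed? no

Answer: no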